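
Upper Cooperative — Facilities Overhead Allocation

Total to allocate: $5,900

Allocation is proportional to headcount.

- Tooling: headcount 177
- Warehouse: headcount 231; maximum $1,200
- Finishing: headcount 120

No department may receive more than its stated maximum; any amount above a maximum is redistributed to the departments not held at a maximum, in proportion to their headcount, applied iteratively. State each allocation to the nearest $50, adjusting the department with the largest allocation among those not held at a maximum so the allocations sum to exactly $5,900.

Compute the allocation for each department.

Tooling: $2,800 | Warehouse: $1,200 | Finishing: $1,900

Combined headcount = 528.
Proportional shares (ignoring caps): Tooling 1,977.84; Warehouse 2,581.25; Finishing 1,340.91.
Capped: Warehouse ($1,200); residual $4,700 reallocated over remaining headcount 297.
Redistributed shares: Tooling 2,801.01 → $2,800; Finishing 1,898.99 → $1,900.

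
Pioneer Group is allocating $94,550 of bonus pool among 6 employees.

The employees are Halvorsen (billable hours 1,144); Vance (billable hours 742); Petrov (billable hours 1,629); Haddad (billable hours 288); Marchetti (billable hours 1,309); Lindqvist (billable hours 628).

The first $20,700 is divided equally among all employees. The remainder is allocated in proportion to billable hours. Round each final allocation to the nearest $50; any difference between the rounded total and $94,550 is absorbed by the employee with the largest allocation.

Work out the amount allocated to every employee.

Halvorsen: $18,150; Vance: $13,000; Petrov: $24,400; Haddad: $7,150; Marchetti: $20,300; Lindqvist: $11,550

Equal tier: $20,700 ÷ 6 = $3,450 apiece.
Remainder $73,850 by billable hours (total 5,740): Halvorsen 14,718.54 → $14,700; Vance 9,546.46 → $9,550; Petrov 20,958.48 → $20,950; Haddad 3,705.37 → $3,700; Marchetti 16,841.40 → $16,850; Lindqvist 8,079.76 → $8,100.
Totals: Halvorsen $3,450 + $14,700 = $18,150; Vance $3,450 + $9,550 = $13,000; Petrov $3,450 + $20,950 = $24,400; Haddad $3,450 + $3,700 = $7,150; Marchetti $3,450 + $16,850 = $20,300; Lindqvist $3,450 + $8,100 = $11,550.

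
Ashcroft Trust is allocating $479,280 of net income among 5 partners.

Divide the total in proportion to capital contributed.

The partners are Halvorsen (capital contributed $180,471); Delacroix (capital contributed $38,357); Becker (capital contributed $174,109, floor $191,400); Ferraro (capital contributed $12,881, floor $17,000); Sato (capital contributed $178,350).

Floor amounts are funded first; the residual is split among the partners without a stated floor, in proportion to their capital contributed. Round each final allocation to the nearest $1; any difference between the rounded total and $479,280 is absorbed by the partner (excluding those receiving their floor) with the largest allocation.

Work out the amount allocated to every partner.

Halvorsen: $123,083 · Delacroix: $26,160 · Becker: $191,400 · Ferraro: $17,000 · Sato: $121,637

Guaranteed amounts: Becker $191,400; Ferraro $17,000. Remaining pool $270,880.
Remaining pool split over remaining capital contributed 397,178: Halvorsen 123,083.31 → $123,083; Delacroix 26,159.92 → $26,160; Sato 121,636.77 → $121,637.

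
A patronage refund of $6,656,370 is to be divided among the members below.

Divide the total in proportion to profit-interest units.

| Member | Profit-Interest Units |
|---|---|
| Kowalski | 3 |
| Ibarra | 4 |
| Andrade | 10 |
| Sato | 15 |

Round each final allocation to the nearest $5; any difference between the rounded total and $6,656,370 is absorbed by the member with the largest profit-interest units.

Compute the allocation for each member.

Kowalski: $624,035 · Ibarra: $832,045 · Andrade: $2,080,115 · Sato: $3,120,175

Combined profit-interest units = 3 + 4 + 10 + 15 = 32.
Proportional shares: Kowalski 624,034.69; Ibarra 832,046.25; Andrade 2,080,115.62; Sato 3,120,173.44.
After rounding ($5): Kowalski $624,035; Ibarra $832,045; Andrade $2,080,115; Sato $3,120,175. Sum = $6,656,370.
No rounding difference to absorb.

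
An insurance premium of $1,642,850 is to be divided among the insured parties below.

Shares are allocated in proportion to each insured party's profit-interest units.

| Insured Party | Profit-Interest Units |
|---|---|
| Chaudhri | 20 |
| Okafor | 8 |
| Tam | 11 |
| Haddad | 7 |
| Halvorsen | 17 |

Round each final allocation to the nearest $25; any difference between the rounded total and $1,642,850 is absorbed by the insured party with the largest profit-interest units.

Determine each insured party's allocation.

Chaudhri: $521,525; Okafor: $208,625; Tam: $286,850; Haddad: $182,550; Halvorsen: $443,300

Combined profit-interest units = 63.
Proportional shares: Chaudhri 20/63 × $1,642,850 = 521,539.68; Okafor 8/63 × $1,642,850 = 208,615.87; Tam 11/63 × $1,642,850 = 286,846.83; Haddad 7/63 × $1,642,850 = 182,538.89; Halvorsen 17/63 × $1,642,850 = 443,308.73.
Rounded to nearest $25: Chaudhri $521,550; Okafor $208,625; Tam $286,850; Haddad $182,550; Halvorsen $443,300. Sum = $1,642,875.
Difference $1,642,850 − $1,642,875 = −$25 applied to largest profit-interest units (Chaudhri): Chaudhri becomes $521,525.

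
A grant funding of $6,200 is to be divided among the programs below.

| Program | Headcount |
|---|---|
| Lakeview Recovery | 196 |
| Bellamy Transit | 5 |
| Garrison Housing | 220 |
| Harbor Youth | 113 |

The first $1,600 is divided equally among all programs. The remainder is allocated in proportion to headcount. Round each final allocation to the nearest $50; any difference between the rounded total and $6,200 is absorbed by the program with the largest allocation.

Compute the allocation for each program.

Lakeview Recovery: $2,100; Bellamy Transit: $450; Garrison Housing: $2,300; Harbor Youth: $1,350

$1,600 shared equally gives $400 per program.
Remainder $4,600 by headcount (total 534): Lakeview Recovery 1,688.39 → $1,700; Bellamy Transit 43.07 → $50; Garrison Housing 1,895.13 → $1,900; Harbor Youth 973.41 → $950.
Totals: Lakeview Recovery $400 + $1,700 = $2,100; Bellamy Transit $400 + $50 = $450; Garrison Housing $400 + $1,900 = $2,300; Harbor Youth $400 + $950 = $1,350.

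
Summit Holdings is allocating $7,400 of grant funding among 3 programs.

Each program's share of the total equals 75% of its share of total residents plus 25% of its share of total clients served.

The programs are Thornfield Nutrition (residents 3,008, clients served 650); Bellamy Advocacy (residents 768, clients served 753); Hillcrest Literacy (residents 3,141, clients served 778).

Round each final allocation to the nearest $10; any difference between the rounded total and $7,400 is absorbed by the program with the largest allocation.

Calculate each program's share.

Totals — residents 6,917, clients served 2,181.
Composite weights (75% residents + 25% clients served): Thornfield Nutrition 0.4007; Bellamy Advocacy 0.1696; Hillcrest Literacy 0.4298.
Proportional shares: Thornfield Nutrition 2,964.88; Bellamy Advocacy 1,254.94; Hillcrest Literacy 3,180.17.
After rounding ($10): Thornfield Nutrition $2,960; Bellamy Advocacy $1,250; Hillcrest Literacy $3,180. Sum = $7,390.
Difference $7,400 − $7,390 = +$10 applied to largest allocation (Hillcrest Literacy): Hillcrest Literacy becomes $3,190.

Thornfield Nutrition: $2,960; Bellamy Advocacy: $1,250; Hillcrest Literacy: $3,190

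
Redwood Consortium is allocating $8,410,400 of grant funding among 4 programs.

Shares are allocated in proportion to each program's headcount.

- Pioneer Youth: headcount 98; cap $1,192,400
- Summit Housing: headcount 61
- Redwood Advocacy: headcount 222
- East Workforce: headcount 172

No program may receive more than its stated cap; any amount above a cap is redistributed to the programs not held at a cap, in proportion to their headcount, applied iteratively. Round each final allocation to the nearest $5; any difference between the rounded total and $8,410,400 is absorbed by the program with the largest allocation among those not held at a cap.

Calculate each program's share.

Pioneer Youth: $1,192,400 · Summit Housing: $967,690 · Redwood Advocacy: $3,521,745 · East Workforce: $2,728,565

Combined headcount = 553.
Unconstrained shares: Pioneer Youth 1,490,450.63; Summit Housing 927,729.48; Redwood Advocacy 3,376,326.94; East Workforce 2,615,892.95.
Held at cap: Pioneer Youth ($1,192,400); residual $7,218,000 reallocated over remaining headcount 455.
Remaining shares: Summit Housing 967,687.91 → $967,690; Redwood Advocacy 3,521,749.45 → $3,521,750; East Workforce 2,728,562.64 → $2,728,565.
Rounding difference −$5 applied to Redwood Advocacy → $3,521,745.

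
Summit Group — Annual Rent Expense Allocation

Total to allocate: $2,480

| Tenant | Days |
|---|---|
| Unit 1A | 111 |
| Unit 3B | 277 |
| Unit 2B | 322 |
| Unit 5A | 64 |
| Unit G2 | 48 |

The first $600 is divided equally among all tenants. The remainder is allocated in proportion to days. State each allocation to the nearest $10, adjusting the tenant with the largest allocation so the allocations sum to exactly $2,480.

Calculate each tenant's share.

$600 shared equally gives $120 per tenant.
Remainder $1,880 by days (total 822): Unit 1A 253.87 → $250; Unit 3B 633.53 → $630; Unit 2B 736.45 → $740; Unit 5A 146.37 → $150; Unit G2 109.78 → $110.
Totals: Unit 1A $120 + $250 = $370; Unit 3B $120 + $630 = $750; Unit 2B $120 + $740 = $860; Unit 5A $120 + $150 = $270; Unit G2 $120 + $110 = $230.

Unit 1A: $370 | Unit 3B: $750 | Unit 2B: $860 | Unit 5A: $270 | Unit G2: $230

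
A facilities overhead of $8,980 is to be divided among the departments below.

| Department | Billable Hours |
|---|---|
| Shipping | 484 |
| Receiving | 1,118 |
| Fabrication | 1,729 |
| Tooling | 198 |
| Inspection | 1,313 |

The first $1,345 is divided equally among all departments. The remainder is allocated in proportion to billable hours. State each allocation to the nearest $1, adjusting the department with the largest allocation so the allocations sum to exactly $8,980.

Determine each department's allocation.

Shipping: $1,032; Receiving: $2,032; Fabrication: $2,996; Tooling: $581; Inspection: $2,339

First tranche $1,345 split equally: $269 each.
Remainder $7,635 by billable hours (total 4,842): Shipping 763.18 → $763; Receiving 1,762.89 → $1,763; Fabrication 2,726.34 → $2,726; Tooling 312.21 → $312; Inspection 2,070.37 → $2,070.
Rounding difference +$1 on remainder applied to Fabrication.
Totals: Shipping $269 + $763 = $1,032; Receiving $269 + $1,763 = $2,032; Fabrication $269 + $2,727 = $2,996; Tooling $269 + $312 = $581; Inspection $269 + $2,070 = $2,339.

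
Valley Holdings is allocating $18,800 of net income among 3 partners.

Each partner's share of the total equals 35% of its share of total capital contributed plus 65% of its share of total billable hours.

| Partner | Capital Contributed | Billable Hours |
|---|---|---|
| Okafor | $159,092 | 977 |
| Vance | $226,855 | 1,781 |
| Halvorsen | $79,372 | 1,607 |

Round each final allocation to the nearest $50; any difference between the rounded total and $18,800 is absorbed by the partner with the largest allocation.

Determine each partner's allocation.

Totals — capital contributed 465,319, billable hours 4,365.
Composite weights (35% capital contributed + 65% billable hours): Okafor 0.2652; Vance 0.4358; Halvorsen 0.2990.
Pro-rata amounts: Okafor 4,984.85; Vance 8,193.90; Halvorsen 5,621.25.
At nearest $50: Okafor $5,000; Vance $8,200; Halvorsen $5,600. Sum = $18,800.
Sum already equals the total — no adjustment.

Okafor: $5,000 | Vance: $8,200 | Halvorsen: $5,600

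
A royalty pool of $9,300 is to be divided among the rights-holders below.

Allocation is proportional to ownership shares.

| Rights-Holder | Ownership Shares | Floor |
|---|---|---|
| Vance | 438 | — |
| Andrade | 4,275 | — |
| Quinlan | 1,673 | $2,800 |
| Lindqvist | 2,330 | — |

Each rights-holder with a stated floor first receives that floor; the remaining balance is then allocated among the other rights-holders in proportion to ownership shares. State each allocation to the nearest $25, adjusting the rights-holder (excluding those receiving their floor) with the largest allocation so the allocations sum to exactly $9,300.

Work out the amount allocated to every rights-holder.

Minimums first: Quinlan $2,800. Remaining pool $6,500.
Remaining pool split over remaining ownership shares 7,043: Vance 404.23 → $400; Andrade 3,945.41 → $3,950; Lindqvist 2,150.36 → $2,150.

Vance: $400 · Andrade: $3,950 · Quinlan: $2,800 · Lindqvist: $2,150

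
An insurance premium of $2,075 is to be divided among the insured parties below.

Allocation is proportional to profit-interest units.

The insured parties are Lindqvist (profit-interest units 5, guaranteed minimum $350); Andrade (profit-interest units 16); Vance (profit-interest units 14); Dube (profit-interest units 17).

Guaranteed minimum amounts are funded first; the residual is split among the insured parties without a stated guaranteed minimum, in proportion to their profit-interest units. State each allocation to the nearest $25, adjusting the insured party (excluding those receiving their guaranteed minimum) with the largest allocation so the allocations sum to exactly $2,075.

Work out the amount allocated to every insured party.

Lindqvist: $350 | Andrade: $575 | Vance: $525 | Dube: $625

Fund the minimums — Lindqvist $350. Residual $1,725.
Residual split over remaining profit-interest units 47: Andrade 587.23 → $575; Vance 513.83 → $525; Dube 623.94 → $625.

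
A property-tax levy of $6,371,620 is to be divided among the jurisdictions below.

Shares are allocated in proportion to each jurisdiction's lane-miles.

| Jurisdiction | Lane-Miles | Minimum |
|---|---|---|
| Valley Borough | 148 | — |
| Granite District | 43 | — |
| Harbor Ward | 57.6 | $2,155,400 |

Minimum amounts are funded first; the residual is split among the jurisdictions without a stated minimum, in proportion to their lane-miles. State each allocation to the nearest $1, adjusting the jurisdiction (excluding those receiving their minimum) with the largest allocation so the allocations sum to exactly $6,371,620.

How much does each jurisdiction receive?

Minimums first: Harbor Ward $2,155,400. Balance $4,216,220.
Balance split over remaining lane-miles 191: Valley Borough 3,267,018.64 → $3,267,019; Granite District 949,201.36 → $949,201.

Valley Borough: $3,267,019; Granite District: $949,201; Harbor Ward: $2,155,400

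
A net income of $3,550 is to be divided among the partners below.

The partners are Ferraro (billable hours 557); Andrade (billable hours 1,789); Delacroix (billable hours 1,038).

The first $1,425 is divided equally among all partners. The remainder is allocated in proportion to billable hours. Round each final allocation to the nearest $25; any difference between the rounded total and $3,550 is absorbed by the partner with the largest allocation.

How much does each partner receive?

Ferraro: $825 | Andrade: $1,600 | Delacroix: $1,125

$1,425 shared equally gives $475 per partner.
Remainder $2,125 by billable hours (total 3,384): Ferraro 349.77 → $350; Andrade 1,123.41 → $1,125; Delacroix 651.82 → $650.
Totals: Ferraro $475 + $350 = $825; Andrade $475 + $1,125 = $1,600; Delacroix $475 + $650 = $1,125.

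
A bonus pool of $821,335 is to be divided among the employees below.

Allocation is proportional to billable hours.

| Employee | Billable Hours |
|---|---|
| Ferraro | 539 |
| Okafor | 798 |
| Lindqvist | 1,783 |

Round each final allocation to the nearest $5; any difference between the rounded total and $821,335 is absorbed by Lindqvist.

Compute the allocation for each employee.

Ferraro: $141,890 · Okafor: $210,070 · Lindqvist: $469,375

Sum of billable hours: 3,120.
Proportional shares: Ferraro 539/3,120 × $821,335 = 141,890.89; Okafor 798/3,120 × $821,335 = 210,072.22; Lindqvist 1,783/3,120 × $821,335 = 469,371.89.
After rounding ($5): Ferraro $141,890; Okafor $210,070; Lindqvist $469,370. Sum = $821,330.
Difference $821,335 − $821,330 = +$5 applied to Lindqvist: Lindqvist becomes $469,375.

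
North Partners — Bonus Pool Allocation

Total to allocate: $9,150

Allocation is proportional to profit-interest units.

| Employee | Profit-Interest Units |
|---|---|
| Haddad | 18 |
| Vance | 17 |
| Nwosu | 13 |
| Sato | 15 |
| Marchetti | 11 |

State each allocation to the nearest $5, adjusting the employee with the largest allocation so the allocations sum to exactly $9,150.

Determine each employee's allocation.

Combined profit-interest units = 74.
Proportional shares: Haddad 18/74 × $9,150 = 2,225.68; Vance 17/74 × $9,150 = 2,102.03; Nwosu 13/74 × $9,150 = 1,607.43; Sato 15/74 × $9,150 = 1,854.73; Marchetti 11/74 × $9,150 = 1,360.14.
At nearest $5: Haddad $2,225; Vance $2,100; Nwosu $1,605; Sato $1,855; Marchetti $1,360. Sum = $9,145.
Difference $9,150 − $9,145 = +$5 applied to largest allocation (Haddad): Haddad becomes $2,230.

Haddad: $2,230; Vance: $2,100; Nwosu: $1,605; Sato: $1,855; Marchetti: $1,360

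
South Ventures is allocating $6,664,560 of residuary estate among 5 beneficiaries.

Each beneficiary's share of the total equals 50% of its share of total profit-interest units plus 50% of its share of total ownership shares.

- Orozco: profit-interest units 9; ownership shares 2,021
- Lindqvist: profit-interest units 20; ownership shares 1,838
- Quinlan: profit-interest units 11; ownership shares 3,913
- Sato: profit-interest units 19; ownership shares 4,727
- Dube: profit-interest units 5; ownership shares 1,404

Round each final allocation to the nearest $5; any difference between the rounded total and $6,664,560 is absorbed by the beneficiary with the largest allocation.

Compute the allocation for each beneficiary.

Profit-interest units total 64; ownership shares total 13,903.
Composite weights (50% profit-interest units + 50% ownership shares): Orozco 0.1430; Lindqvist 0.2224; Quinlan 0.2267; Sato 0.3184; Dube 0.0896.
Pro-rata amounts: Orozco 952,996.46; Lindqvist 1,481,870.52; Quinlan 1,510,605.99; Sato 2,122,241.03; Dube 596,846.00.
Rounded to nearest $5: Orozco $952,995; Lindqvist $1,481,870; Quinlan $1,510,605; Sato $2,122,240; Dube $596,845. Sum = $6,664,555.
Difference $6,664,560 − $6,664,555 = +$5 applied to largest allocation (Sato): Sato becomes $2,122,245.

Orozco: $952,995 · Lindqvist: $1,481,870 · Quinlan: $1,510,605 · Sato: $2,122,245 · Dube: $596,845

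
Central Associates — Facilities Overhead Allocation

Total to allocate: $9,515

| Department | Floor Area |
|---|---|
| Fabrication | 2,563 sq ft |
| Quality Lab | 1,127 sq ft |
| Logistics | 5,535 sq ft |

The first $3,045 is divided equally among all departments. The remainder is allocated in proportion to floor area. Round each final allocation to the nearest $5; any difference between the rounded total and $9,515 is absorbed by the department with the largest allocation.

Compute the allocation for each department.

Fabrication: $2,815; Quality Lab: $1,805; Logistics: $4,895

Equal tier: $3,045 ÷ 3 = $1,015 apiece.
Remainder $6,470 by floor area (total 9,225): Fabrication 1,797.57 → $1,800; Quality Lab 790.43 → $790; Logistics 3,882.00 → $3,880.
Totals: Fabrication $1,015 + $1,800 = $2,815; Quality Lab $1,015 + $790 = $1,805; Logistics $1,015 + $3,880 = $4,895.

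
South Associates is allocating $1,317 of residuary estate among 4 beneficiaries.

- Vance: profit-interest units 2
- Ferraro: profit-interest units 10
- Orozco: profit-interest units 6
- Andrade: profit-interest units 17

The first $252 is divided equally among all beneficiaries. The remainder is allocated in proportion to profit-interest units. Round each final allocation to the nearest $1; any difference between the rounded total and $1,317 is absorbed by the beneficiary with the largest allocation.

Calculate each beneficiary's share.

Vance: $124 | Ferraro: $367 | Orozco: $246 | Andrade: $580

Equal tier: $252 ÷ 4 = $63 apiece.
Remainder $1,065 by profit-interest units (total 35): Vance 60.86 → $61; Ferraro 304.29 → $304; Orozco 182.57 → $183; Andrade 517.29 → $517.
Totals: Vance $63 + $61 = $124; Ferraro $63 + $304 = $367; Orozco $63 + $183 = $246; Andrade $63 + $517 = $580.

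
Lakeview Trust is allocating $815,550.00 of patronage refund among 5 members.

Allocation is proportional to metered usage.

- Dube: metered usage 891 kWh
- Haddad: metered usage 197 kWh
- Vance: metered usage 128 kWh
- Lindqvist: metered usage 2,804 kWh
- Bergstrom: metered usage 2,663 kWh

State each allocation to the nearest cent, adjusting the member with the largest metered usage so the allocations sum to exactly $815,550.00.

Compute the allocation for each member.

Metered usage total: 891 + 197 + 128 + 2,804 + 2,663 = 6,683.
Pro-rata amounts: Dube 108,731.8644; Haddad 24,040.6030; Vance 15,620.2903; Lindqvist 342,181.9841; Bergstrom 324,975.2581.
At nearest cent: Dube $108,731.86; Haddad $24,040.60; Vance $15,620.29; Lindqvist $342,181.98; Bergstrom $324,975.26. Sum = $815,549.99.
Difference $815,550.00 − $815,549.99 = +$0.01 applied to largest metered usage (Lindqvist): Lindqvist becomes $342,181.99.

Dube: $108,731.86 · Haddad: $24,040.60 · Vance: $15,620.29 · Lindqvist: $342,181.99 · Bergstrom: $324,975.26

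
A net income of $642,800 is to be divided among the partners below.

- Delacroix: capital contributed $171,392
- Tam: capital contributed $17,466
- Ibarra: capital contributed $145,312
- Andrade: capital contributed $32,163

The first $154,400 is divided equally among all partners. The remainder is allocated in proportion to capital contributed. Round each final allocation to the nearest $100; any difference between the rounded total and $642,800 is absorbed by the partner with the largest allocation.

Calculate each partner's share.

Delacroix: $267,100 · Tam: $61,900 · Ibarra: $232,300 · Andrade: $81,500

First tranche $154,400 split equally: $38,600 each.
Remainder $488,400 by capital contributed (total 366,333): Delacroix 228,502.08 → $228,500; Tam 23,285.90 → $23,300; Ibarra 193,731.88 → $193,700; Andrade 42,880.14 → $42,900.
Totals: Delacroix $38,600 + $228,500 = $267,100; Tam $38,600 + $23,300 = $61,900; Ibarra $38,600 + $193,700 = $232,300; Andrade $38,600 + $42,900 = $81,500.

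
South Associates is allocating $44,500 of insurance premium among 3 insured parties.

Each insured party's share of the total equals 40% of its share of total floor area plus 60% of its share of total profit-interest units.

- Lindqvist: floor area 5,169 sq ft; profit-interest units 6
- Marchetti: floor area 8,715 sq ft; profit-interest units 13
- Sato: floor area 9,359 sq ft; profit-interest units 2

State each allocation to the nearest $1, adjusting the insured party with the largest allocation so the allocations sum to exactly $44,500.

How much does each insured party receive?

Lindqvist: $11,587; Marchetti: $23,203; Sato: $9,710

Floor area total 23,243; profit-interest units total 21.
Combined weights (40% floor area + 60% profit-interest units): Lindqvist 0.2604; Marchetti 0.5214; Sato 0.2182.
Pro-rata amounts: Lindqvist 11,587.11; Marchetti 23,202.71; Sato 9,710.18.
After rounding ($1): Lindqvist $11,587; Marchetti $23,203; Sato $9,710. Sum = $44,500.
Rounded total matches; no reconciliation needed.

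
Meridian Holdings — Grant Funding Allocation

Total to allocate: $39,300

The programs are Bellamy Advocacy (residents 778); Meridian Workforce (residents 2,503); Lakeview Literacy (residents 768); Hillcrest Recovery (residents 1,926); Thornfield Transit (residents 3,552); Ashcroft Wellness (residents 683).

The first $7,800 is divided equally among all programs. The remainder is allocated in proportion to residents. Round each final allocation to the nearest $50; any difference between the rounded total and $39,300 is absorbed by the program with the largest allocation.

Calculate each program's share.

First tranche $7,800 split equally: $1,300 each.
Remainder $31,500 by residents (total 10,210): Bellamy Advocacy 2,400.29 → $2,400; Meridian Workforce 7,722.28 → $7,700; Lakeview Literacy 2,369.44 → $2,350; Hillcrest Recovery 5,942.12 → $5,950; Thornfield Transit 10,958.67 → $10,950; Ashcroft Wellness 2,107.20 → $2,100.
Rounding difference +$50 on remainder applied to Thornfield Transit.
Totals: Bellamy Advocacy $1,300 + $2,400 = $3,700; Meridian Workforce $1,300 + $7,700 = $9,000; Lakeview Literacy $1,300 + $2,350 = $3,650; Hillcrest Recovery $1,300 + $5,950 = $7,250; Thornfield Transit $1,300 + $11,000 = $12,300; Ashcroft Wellness $1,300 + $2,100 = $3,400.

Bellamy Advocacy: $3,700 · Meridian Workforce: $9,000 · Lakeview Literacy: $3,650 · Hillcrest Recovery: $7,250 · Thornfield Transit: $12,300 · Ashcroft Wellness: $3,400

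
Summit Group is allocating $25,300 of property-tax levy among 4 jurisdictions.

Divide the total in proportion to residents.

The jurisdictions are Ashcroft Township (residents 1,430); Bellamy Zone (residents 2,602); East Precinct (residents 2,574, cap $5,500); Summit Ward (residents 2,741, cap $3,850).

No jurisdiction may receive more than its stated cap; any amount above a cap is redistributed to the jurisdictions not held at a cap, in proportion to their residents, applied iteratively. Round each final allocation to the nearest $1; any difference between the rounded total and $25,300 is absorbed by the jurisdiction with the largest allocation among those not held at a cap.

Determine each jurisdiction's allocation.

Total residents = 9,347.
Unconstrained shares: Ashcroft Township 3,870.65; Bellamy Zone 7,042.97; East Precinct 6,967.18; Summit Ward 7,419.20.
Capped: East Precinct ($5,500), Summit Ward ($3,850); balance $15,950 reallocated over remaining residents 4,032.
Remaining shares: Ashcroft Township 5,656.87 → $5,657; Bellamy Zone 10,293.13 → $10,293.

Ashcroft Township: $5,657; Bellamy Zone: $10,293; East Precinct: $5,500; Summit Ward: $3,850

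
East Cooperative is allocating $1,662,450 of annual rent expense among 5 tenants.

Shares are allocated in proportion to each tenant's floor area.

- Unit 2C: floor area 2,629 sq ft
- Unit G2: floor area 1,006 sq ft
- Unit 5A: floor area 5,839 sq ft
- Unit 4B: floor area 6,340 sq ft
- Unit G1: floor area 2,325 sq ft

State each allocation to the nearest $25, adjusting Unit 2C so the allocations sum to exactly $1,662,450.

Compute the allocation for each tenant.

Unit 2C: $240,925 | Unit G2: $92,200 | Unit 5A: $535,150 | Unit 4B: $581,075 | Unit G1: $213,100

Combined floor area = 18,139.
Raw shares: Unit 2C 2,629/18,139 × $1,662,450 = 240,949.39; Unit G2 1,006/18,139 × $1,662,450 = 92,200.49; Unit 5A 5,839/18,139 × $1,662,450 = 535,147.78; Unit 4B 6,340/18,139 × $1,662,450 = 581,064.72; Unit G1 2,325/18,139 × $1,662,450 = 213,087.62.
Rounded to nearest $25: Unit 2C $240,950; Unit G2 $92,200; Unit 5A $535,150; Unit 4B $581,075; Unit G1 $213,100. Sum = $1,662,475.
Difference $1,662,450 − $1,662,475 = −$25 applied to Unit 2C: Unit 2C becomes $240,925.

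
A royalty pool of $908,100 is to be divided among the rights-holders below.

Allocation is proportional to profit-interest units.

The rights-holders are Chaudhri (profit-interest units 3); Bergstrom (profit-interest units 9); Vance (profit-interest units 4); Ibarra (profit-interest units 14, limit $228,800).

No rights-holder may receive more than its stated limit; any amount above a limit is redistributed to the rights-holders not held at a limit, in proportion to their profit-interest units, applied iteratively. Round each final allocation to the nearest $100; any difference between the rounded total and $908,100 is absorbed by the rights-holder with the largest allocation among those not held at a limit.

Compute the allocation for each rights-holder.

Chaudhri: $127,400 · Bergstrom: $382,100 · Vance: $169,800 · Ibarra: $228,800

Profit-interest units total: 30.
Pro-rata shares before constraints: Chaudhri 90,810.00; Bergstrom 272,430.00; Vance 121,080.00; Ibarra 423,780.00.
Held at cap: Ibarra ($228,800); balance $679,300 reallocated over remaining profit-interest units 16.
Remaining shares: Chaudhri 127,368.75 → $127,400; Bergstrom 382,106.25 → $382,100; Vance 169,825.00 → $169,800.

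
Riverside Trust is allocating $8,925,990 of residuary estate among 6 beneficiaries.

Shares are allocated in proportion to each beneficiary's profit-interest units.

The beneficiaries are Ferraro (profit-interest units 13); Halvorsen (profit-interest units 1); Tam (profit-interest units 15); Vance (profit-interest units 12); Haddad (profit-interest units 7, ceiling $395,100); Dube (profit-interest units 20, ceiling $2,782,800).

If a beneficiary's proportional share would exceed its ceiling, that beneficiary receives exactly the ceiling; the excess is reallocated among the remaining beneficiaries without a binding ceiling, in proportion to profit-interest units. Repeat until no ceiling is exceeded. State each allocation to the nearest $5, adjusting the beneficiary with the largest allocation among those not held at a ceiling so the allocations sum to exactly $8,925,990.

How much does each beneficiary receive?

Combined profit-interest units = 68.
Proportional shares (ignoring caps): Ferraro 1,706,439.26; Halvorsen 131,264.56; Tam 1,968,968.38; Vance 1,575,174.71; Haddad 918,851.91; Dube 2,625,291.18.
Capped: Haddad ($395,100); residual $8,530,890 reallocated over remaining profit-interest units 61.
Capped: Dube ($2,782,800); residual $5,748,090 reallocated over remaining profit-interest units 41.
Shares after redistribution: Ferraro 1,822,565.12 → $1,822,565; Halvorsen 140,197.32 → $140,195; Tam 2,102,959.76 → $2,102,960; Vance 1,682,367.80 → $1,682,370.

Ferraro: $1,822,565 · Halvorsen: $140,195 · Tam: $2,102,960 · Vance: $1,682,370 · Haddad: $395,100 · Dube: $2,782,800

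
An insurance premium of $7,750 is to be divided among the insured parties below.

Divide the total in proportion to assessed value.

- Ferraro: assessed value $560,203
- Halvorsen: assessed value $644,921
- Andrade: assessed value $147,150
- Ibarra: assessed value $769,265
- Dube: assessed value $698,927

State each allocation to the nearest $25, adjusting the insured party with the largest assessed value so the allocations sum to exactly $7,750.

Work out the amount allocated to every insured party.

Assessed value total: 2,820,466.
Raw shares: Ferraro 560,203/2,820,466 × $7,750 = 1,539.31; Halvorsen 644,921/2,820,466 × $7,750 = 1,772.10; Andrade 147,150/2,820,466 × $7,750 = 404.33; Ibarra 769,265/2,820,466 × $7,750 = 2,113.77; Dube 698,927/2,820,466 × $7,750 = 1,920.49.
After rounding ($25): Ferraro $1,550; Halvorsen $1,775; Andrade $400; Ibarra $2,125; Dube $1,925. Sum = $7,775.
Difference $7,750 − $7,775 = −$25 applied to largest assessed value (Ibarra): Ibarra becomes $2,100.

Ferraro: $1,550; Halvorsen: $1,775; Andrade: $400; Ibarra: $2,100; Dube: $1,925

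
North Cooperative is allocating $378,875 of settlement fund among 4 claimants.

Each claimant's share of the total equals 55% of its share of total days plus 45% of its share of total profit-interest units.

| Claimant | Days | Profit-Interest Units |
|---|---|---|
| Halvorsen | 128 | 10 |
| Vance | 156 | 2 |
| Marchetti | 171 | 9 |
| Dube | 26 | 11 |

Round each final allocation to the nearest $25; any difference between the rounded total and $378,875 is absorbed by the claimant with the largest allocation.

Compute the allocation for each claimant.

Halvorsen: $108,725 | Vance: $78,250 | Marchetti: $122,025 | Dube: $69,875

Totals — days 481, profit-interest units 32.
Combined weights (55% days + 45% profit-interest units): Halvorsen 0.2870; Vance 0.2065; Marchetti 0.3221; Dube 0.1844.
Proportional shares: Halvorsen 108,732.10; Vance 78,238.97; Marchetti 122,032.85; Dube 69,871.08.
After rounding ($25): Halvorsen $108,725; Vance $78,250; Marchetti $122,025; Dube $69,875. Sum = $378,875.
Sum already equals the total — no adjustment.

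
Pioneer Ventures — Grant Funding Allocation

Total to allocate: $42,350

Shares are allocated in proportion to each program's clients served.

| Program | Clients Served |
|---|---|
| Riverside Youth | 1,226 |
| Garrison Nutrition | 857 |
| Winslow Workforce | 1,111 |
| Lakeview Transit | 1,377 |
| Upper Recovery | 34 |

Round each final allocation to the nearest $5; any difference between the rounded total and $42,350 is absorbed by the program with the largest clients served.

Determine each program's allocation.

Combined clients served = 1,226 + 857 + 1,111 + 1,377 + 34 = 4,605.
Proportional shares: Riverside Youth 11,274.94; Garrison Nutrition 7,881.42; Winslow Workforce 10,217.34; Lakeview Transit 12,663.62; Upper Recovery 312.68.
After rounding ($5): Riverside Youth $11,275; Garrison Nutrition $7,880; Winslow Workforce $10,215; Lakeview Transit $12,665; Upper Recovery $315. Sum = $42,350.
Sum already equals the total — no adjustment.

Riverside Youth: $11,275 | Garrison Nutrition: $7,880 | Winslow Workforce: $10,215 | Lakeview Transit: $12,665 | Upper Recovery: $315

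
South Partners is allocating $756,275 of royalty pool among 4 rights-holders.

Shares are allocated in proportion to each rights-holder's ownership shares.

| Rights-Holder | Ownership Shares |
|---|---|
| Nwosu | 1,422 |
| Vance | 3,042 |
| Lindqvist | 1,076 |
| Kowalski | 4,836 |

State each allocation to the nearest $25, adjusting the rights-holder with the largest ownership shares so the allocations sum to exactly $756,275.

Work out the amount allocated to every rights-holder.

Ownership shares total: 1,422 + 3,042 + 1,076 + 4,836 = 10,376.
Unrounded shares: Nwosu 103,645.24; Vance 221,722.10; Lindqvist 78,426.36; Kowalski 352,481.29.
Rounded to nearest $25: Nwosu $103,650; Vance $221,725; Lindqvist $78,425; Kowalski $352,475. Sum = $756,275.
No rounding difference to absorb.

Nwosu: $103,650 · Vance: $221,725 · Lindqvist: $78,425 · Kowalski: $352,475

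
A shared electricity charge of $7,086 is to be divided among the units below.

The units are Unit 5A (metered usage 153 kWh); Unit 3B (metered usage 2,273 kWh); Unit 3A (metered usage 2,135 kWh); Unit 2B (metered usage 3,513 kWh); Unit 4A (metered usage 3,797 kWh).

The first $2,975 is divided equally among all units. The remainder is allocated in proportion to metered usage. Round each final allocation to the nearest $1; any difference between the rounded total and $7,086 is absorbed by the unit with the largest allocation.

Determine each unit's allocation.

$2,975 shared equally gives $595 per unit.
Remainder $4,111 by metered usage (total 11,871): Unit 5A 52.98 → $53; Unit 3B 787.15 → $787; Unit 3A 739.36 → $739; Unit 2B 1,216.57 → $1,217; Unit 4A 1,314.92 → $1,315.
Totals: Unit 5A $595 + $53 = $648; Unit 3B $595 + $787 = $1,382; Unit 3A $595 + $739 = $1,334; Unit 2B $595 + $1,217 = $1,812; Unit 4A $595 + $1,315 = $1,910.

Unit 5A: $648 | Unit 3B: $1,382 | Unit 3A: $1,334 | Unit 2B: $1,812 | Unit 4A: $1,910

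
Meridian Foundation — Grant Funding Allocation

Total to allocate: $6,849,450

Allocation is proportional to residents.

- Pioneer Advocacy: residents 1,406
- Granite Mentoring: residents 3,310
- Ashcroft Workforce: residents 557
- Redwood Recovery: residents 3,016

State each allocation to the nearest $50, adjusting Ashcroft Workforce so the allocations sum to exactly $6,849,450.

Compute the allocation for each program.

Total residents = 8,289.
Pro-rata amounts: Pioneer Advocacy 1,406/8,289 × $6,849,450 = 1,161,820.09; Granite Mentoring 3,310/8,289 × $6,849,450 = 2,735,152.55; Ashcroft Workforce 557/8,289 × $6,849,450 = 460,265.85; Redwood Recovery 3,016/8,289 × $6,849,450 = 2,492,211.51.
After rounding ($50): Pioneer Advocacy $1,161,800; Granite Mentoring $2,735,150; Ashcroft Workforce $460,250; Redwood Recovery $2,492,200. Sum = $6,849,400.
Difference $6,849,450 − $6,849,400 = +$50 applied to Ashcroft Workforce: Ashcroft Workforce becomes $460,300.

Pioneer Advocacy: $1,161,800 | Granite Mentoring: $2,735,150 | Ashcroft Workforce: $460,300 | Redwood Recovery: $2,492,200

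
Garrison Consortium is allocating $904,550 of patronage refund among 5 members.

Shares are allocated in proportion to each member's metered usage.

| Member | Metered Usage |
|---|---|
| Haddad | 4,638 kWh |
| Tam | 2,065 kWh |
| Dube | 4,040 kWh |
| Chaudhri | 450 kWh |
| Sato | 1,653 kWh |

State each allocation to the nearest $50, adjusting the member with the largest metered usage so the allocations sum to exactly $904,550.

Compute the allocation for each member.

Haddad: $326,550 | Tam: $145,400 | Dube: $284,500 | Chaudhri: $31,700 | Sato: $116,400

Metered usage total: 4,638 + 2,065 + 4,040 + 450 + 1,653 = 12,846.
Proportional shares: Haddad 326,584.38; Tam 145,406.80; Dube 284,476.26; Chaudhri 31,686.71; Sato 116,395.85.
At nearest $50: Haddad $326,600; Tam $145,400; Dube $284,500; Chaudhri $31,700; Sato $116,400. Sum = $904,600.
Difference $904,550 − $904,600 = −$50 applied to largest metered usage (Haddad): Haddad becomes $326,550.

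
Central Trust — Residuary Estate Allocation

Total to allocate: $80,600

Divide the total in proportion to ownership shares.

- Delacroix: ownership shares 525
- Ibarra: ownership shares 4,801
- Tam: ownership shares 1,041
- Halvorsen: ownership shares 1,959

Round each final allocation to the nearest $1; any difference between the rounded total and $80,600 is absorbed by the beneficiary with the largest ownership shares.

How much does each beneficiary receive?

Delacroix: $5,082; Ibarra: $46,477; Tam: $10,077; Halvorsen: $18,964

Ownership shares total: 8,326.
Unrounded shares: Delacroix 525/8,326 × $80,600 = 5,082.27; Ibarra 4,801/8,326 × $80,600 = 46,476.17; Tam 1,041/8,326 × $80,600 = 10,077.42; Halvorsen 1,959/8,326 × $80,600 = 18,964.14.
After rounding ($1): Delacroix $5,082; Ibarra $46,476; Tam $10,077; Halvorsen $18,964. Sum = $80,599.
Difference $80,600 − $80,599 = +$1 applied to largest ownership shares (Ibarra): Ibarra becomes $46,477.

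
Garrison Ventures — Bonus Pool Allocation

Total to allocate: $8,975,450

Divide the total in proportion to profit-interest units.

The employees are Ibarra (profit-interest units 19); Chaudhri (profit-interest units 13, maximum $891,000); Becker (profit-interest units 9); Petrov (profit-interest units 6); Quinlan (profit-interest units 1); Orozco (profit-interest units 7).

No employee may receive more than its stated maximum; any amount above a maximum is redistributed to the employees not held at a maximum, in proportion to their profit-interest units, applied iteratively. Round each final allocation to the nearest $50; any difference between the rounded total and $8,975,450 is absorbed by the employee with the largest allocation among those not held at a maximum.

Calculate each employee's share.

Combined profit-interest units = 55.
Unconstrained shares: Ibarra 3,100,610.00; Chaudhri 2,121,470.00; Becker 1,468,710.00; Petrov 979,140.00; Quinlan 163,190.00; Orozco 1,142,330.00.
Cap binds for Chaudhri ($891,000); residual $8,084,450 reallocated over remaining profit-interest units 42.
Shares after redistribution: Ibarra 3,657,251.19 → $3,657,250; Becker 1,732,382.14 → $1,732,400; Petrov 1,154,921.43 → $1,154,900; Quinlan 192,486.90 → $192,500; Orozco 1,347,408.33 → $1,347,400.

Ibarra: $3,657,250 | Chaudhri: $891,000 | Becker: $1,732,400 | Petrov: $1,154,900 | Quinlan: $192,500 | Orozco: $1,347,400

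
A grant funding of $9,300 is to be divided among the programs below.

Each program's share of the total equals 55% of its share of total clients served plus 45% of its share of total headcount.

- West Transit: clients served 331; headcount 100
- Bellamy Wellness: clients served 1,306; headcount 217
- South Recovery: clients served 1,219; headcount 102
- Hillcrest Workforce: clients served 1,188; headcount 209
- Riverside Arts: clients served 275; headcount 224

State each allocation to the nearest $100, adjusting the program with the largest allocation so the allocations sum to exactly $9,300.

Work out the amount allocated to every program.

West Transit: $900 | Bellamy Wellness: $2,700 | South Recovery: $1,900 | Hillcrest Workforce: $2,400 | Riverside Arts: $1,400

Totals — clients served 4,319, headcount 852.
Blended shares (55% clients served + 45% headcount): West Transit 0.0950; Bellamy Wellness 0.2809; South Recovery 0.2091; Hillcrest Workforce 0.2617; Riverside Arts 0.1533.
Unrounded shares: West Transit 883.20; Bellamy Wellness 2,612.60; South Recovery 1,944.69; Hillcrest Workforce 2,433.55; Riverside Arts 1,425.96.
After rounding ($100): West Transit $900; Bellamy Wellness $2,600; South Recovery $1,900; Hillcrest Workforce $2,400; Riverside Arts $1,400. Sum = $9,200.
Difference $9,300 − $9,200 = +$100 applied to largest allocation (Bellamy Wellness): Bellamy Wellness becomes $2,700.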